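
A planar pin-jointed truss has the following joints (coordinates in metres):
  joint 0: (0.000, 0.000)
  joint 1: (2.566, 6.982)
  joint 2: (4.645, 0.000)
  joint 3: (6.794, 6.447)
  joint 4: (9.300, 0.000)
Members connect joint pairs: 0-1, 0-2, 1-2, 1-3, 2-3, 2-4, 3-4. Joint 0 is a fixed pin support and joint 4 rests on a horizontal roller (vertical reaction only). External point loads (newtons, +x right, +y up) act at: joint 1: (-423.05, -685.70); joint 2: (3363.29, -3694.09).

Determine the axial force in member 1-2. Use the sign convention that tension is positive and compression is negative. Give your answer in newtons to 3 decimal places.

N=5 nodes, M=7 members, R=3 reactions → 2N=10, M+R=10
member 0 (0-1): L=7.4386, (cx,cy)=(0.3450,0.9386)
member 1 (0-2): L=4.6450, (cx,cy)=(1.0000,0.0000)
member 2 (1-2): L=7.2850, (cx,cy)=(0.2854,-0.9584)
member 3 (1-3): L=4.2617, (cx,cy)=(0.9921,-0.1255)
member 4 (2-3): L=6.7957, (cx,cy)=(0.3162,0.9487)
member 5 (2-4): L=4.6550, (cx,cy)=(1.0000,0.0000)
member 6 (3-4): L=6.9169, (cx,cy)=(0.3623,-0.9321)
solve A·x = −loads:
  F[0-1] = -2837.3013 N (compression)
  F[0-2] = +3918.9888 N (tension)
  F[1-2] = +2220.2698 N (tension)
  F[1-3] = -1198.8092 N (compression)
  F[2-3] = +1650.8703 N (tension)
  F[2-4] = +667.2744 N (tension)
  F[3-4] = -1841.7744 N (compression)
  Rx@0 = -2940.2400 N
  Ry@0 = +2663.1428 N
  Ry@4 = +1716.6472 N

2220.270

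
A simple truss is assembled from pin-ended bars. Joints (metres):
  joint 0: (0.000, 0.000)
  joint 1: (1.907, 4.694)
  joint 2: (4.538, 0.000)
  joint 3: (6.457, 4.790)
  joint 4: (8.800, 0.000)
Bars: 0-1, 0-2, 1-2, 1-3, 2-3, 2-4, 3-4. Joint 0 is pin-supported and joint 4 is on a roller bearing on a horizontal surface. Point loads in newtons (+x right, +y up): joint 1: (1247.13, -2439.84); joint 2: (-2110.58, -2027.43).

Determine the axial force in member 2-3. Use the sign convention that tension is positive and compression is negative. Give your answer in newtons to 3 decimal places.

2458.174

N=5 nodes, M=7 members, R=3 reactions → 2N=10, M+R=10
member 0 (0-1): L=5.0666, (cx,cy)=(0.3764,0.9265)
member 1 (0-2): L=4.5380, (cx,cy)=(1.0000,0.0000)
member 2 (1-2): L=5.3811, (cx,cy)=(0.4889,-0.8723)
member 3 (1-3): L=4.5510, (cx,cy)=(0.9998,0.0211)
member 4 (2-3): L=5.1601, (cx,cy)=(0.3719,0.9283)
member 5 (2-4): L=4.2620, (cx,cy)=(1.0000,0.0000)
member 6 (3-4): L=5.3323, (cx,cy)=(0.4394,-0.8983)
solve A·x = −loads:
  F[0-1] = -2404.6379 N (compression)
  F[0-2] = +41.6260 N (tension)
  F[1-2] = -291.6753 N (compression)
  F[1-3] = -2010.0423 N (compression)
  F[2-3] = +2458.1738 N (tension)
  F[2-4] = +1095.4203 N (tension)
  F[3-4] = -2493.0189 N (compression)
  Rx@0 = +863.4500 N
  Ry@0 = +2227.8063 N
  Ry@4 = +2239.4637 N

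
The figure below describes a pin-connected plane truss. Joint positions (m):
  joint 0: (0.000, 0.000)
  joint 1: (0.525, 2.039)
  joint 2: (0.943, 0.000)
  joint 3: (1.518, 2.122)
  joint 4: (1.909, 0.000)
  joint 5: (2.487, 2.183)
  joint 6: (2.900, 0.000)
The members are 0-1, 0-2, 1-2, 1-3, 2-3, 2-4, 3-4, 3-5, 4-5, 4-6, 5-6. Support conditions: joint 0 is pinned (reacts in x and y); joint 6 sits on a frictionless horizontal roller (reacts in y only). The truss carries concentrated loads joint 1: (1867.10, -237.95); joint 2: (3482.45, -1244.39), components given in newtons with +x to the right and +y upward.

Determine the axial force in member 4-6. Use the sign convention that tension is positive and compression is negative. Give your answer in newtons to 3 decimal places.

333.064

N=7 nodes, M=11 members, R=3 reactions → 2N=14, M+R=14
member 0 (0-1): L=2.1055, (cx,cy)=(0.2493,0.9684)
member 1 (0-2): L=0.9430, (cx,cy)=(1.0000,0.0000)
member 2 (1-2): L=2.0814, (cx,cy)=(0.2008,-0.9796)
member 3 (1-3): L=0.9965, (cx,cy)=(0.9965,0.0833)
member 4 (2-3): L=2.1985, (cx,cy)=(0.2615,0.9652)
member 5 (2-4): L=0.9660, (cx,cy)=(1.0000,0.0000)
member 6 (3-4): L=2.1577, (cx,cy)=(0.1812,-0.9834)
member 7 (3-5): L=0.9709, (cx,cy)=(0.9980,0.0628)
member 8 (4-5): L=2.2582, (cx,cy)=(0.2560,0.9667)
member 9 (4-6): L=0.9910, (cx,cy)=(1.0000,0.0000)
member 10 (5-6): L=2.2217, (cx,cy)=(0.1859,-0.9826)
solve A·x = −loads:
  F[0-1] = +287.2148 N (tension)
  F[0-2] = +5277.9340 N (tension)
  F[1-2] = -668.5668 N (compression)
  F[1-3] = -1667.0114 N (compression)
  F[2-3] = +1967.8305 N (tension)
  F[2-4] = +1146.5539 N (tension)
  F[3-4] = -1842.1437 N (compression)
  F[3-5] = -814.3486 N (compression)
  F[4-5] = +1874.0731 N (tension)
  F[4-6] = +333.0643 N (tension)
  F[5-6] = -1791.7120 N (compression)
  Rx@0 = -5349.5500 N
  Ry@0 = -278.1429 N
  Ry@6 = +1760.4829 N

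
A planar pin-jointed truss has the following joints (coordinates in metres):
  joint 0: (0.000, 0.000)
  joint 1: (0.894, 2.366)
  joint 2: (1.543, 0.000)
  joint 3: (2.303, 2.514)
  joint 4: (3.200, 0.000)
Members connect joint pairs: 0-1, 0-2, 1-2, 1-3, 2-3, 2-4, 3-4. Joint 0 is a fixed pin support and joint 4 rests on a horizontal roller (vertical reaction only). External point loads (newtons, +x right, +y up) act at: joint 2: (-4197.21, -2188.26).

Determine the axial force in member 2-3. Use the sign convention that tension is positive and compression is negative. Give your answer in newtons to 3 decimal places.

1181.131

N=5 nodes, M=7 members, R=3 reactions → 2N=10, M+R=10
member 0 (0-1): L=2.5293, (cx,cy)=(0.3535,0.9354)
member 1 (0-2): L=1.5430, (cx,cy)=(1.0000,0.0000)
member 2 (1-2): L=2.4534, (cx,cy)=(0.2645,-0.9644)
member 3 (1-3): L=1.4168, (cx,cy)=(0.9945,0.1045)
member 4 (2-3): L=2.6264, (cx,cy)=(0.2894,0.9572)
member 5 (2-4): L=1.6570, (cx,cy)=(1.0000,0.0000)
member 6 (3-4): L=2.6692, (cx,cy)=(0.3361,-0.9418)
solve A·x = −loads:
  F[0-1] = -1211.2991 N (compression)
  F[0-2] = -3769.0617 N (compression)
  F[1-2] = +1096.7309 N (tension)
  F[1-3] = -722.2194 N (compression)
  F[2-3] = +1181.1309 N (tension)
  F[2-4] = +376.4801 N (tension)
  F[3-4] = -1120.3045 N (compression)
  Rx@0 = +4197.2100 N
  Ry@0 = +1133.1084 N
  Ry@4 = +1055.1516 N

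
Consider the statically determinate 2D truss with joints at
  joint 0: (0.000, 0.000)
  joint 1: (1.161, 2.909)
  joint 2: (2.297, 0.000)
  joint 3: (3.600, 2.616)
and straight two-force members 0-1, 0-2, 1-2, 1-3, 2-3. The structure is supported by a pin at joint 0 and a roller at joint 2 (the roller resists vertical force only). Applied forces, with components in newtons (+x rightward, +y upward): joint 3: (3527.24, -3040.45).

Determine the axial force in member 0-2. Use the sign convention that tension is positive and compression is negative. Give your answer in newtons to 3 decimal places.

1235.643

N=4 nodes, M=5 members, R=3 reactions → 2N=8, M+R=8
member 0 (0-1): L=3.1321, (cx,cy)=(0.3707,0.9288)
member 1 (0-2): L=2.2970, (cx,cy)=(1.0000,0.0000)
member 2 (1-2): L=3.1229, (cx,cy)=(0.3638,-0.9315)
member 3 (1-3): L=2.4565, (cx,cy)=(0.9929,-0.1193)
member 4 (2-3): L=2.9225, (cx,cy)=(0.4458,0.8951)
solve A·x = −loads:
  F[0-1] = +6182.2279 N (tension)
  F[0-2] = +1235.6429 N (tension)
  F[1-2] = -6777.6016 N (compression)
  F[1-3] = +4791.2156 N (tension)
  F[2-3] = -2758.3012 N (compression)
  Rx@0 = -3527.2400 N
  Ry@0 = -5741.8225 N
  Ry@2 = +8782.2725 N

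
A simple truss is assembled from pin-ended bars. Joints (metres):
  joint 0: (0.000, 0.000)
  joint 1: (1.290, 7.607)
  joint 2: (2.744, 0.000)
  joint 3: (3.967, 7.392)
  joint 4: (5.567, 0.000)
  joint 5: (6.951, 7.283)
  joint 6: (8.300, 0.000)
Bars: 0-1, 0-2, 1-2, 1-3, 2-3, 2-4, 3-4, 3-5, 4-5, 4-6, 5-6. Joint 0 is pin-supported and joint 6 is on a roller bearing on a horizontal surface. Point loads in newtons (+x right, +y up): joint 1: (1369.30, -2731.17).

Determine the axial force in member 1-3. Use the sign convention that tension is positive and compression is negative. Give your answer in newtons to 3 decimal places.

-1249.775

N=7 nodes, M=11 members, R=3 reactions → 2N=14, M+R=14
member 0 (0-1): L=7.7156, (cx,cy)=(0.1672,0.9859)
member 1 (0-2): L=2.7440, (cx,cy)=(1.0000,0.0000)
member 2 (1-2): L=7.7447, (cx,cy)=(0.1877,-0.9822)
member 3 (1-3): L=2.6856, (cx,cy)=(0.9968,-0.0801)
member 4 (2-3): L=7.4925, (cx,cy)=(0.1632,0.9866)
member 5 (2-4): L=2.8230, (cx,cy)=(1.0000,0.0000)
member 6 (3-4): L=7.5632, (cx,cy)=(0.2116,-0.9774)
member 7 (3-5): L=2.9860, (cx,cy)=(0.9993,-0.0365)
member 8 (4-5): L=7.4133, (cx,cy)=(0.1867,0.9824)
member 9 (4-6): L=2.7330, (cx,cy)=(1.0000,0.0000)
member 10 (5-6): L=7.4069, (cx,cy)=(0.1821,-0.9833)
solve A·x = −loads:
  F[0-1] = -1066.7305 N (compression)
  F[0-2] = +1547.6506 N (tension)
  F[1-2] = -1607.9952 N (compression)
  F[1-3] = -1249.7752 N (compression)
  F[2-3] = +1600.8736 N (tension)
  F[2-4] = +984.4531 N (tension)
  F[3-4] = -1694.9545 N (compression)
  F[3-5] = -626.3008 N (compression)
  F[4-5] = +1686.2385 N (tension)
  F[4-6] = +311.0785 N (tension)
  F[5-6] = -1708.0217 N (compression)
  Rx@0 = -1369.3000 N
  Ry@0 = +1051.7153 N
  Ry@6 = +1679.4547 N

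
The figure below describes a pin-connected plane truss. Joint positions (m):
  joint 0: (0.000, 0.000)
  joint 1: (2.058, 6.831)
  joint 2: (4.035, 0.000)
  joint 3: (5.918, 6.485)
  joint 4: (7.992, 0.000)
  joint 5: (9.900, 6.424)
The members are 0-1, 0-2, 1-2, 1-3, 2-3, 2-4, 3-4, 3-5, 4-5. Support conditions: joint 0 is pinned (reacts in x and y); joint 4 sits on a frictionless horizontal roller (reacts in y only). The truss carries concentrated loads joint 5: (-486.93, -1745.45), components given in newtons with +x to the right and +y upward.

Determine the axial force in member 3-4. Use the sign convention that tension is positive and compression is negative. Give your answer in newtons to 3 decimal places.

N=6 nodes, M=9 members, R=3 reactions → 2N=12, M+R=12
member 0 (0-1): L=7.1343, (cx,cy)=(0.2885,0.9575)
member 1 (0-2): L=4.0350, (cx,cy)=(1.0000,0.0000)
member 2 (1-2): L=7.1113, (cx,cy)=(0.2780,-0.9606)
member 3 (1-3): L=3.8755, (cx,cy)=(0.9960,-0.0893)
member 4 (2-3): L=6.7528, (cx,cy)=(0.2788,0.9603)
member 5 (2-4): L=3.9570, (cx,cy)=(1.0000,0.0000)
member 6 (3-4): L=6.8086, (cx,cy)=(0.3046,-0.9525)
member 7 (3-5): L=3.9825, (cx,cy)=(0.9999,-0.0153)
member 8 (4-5): L=6.7014, (cx,cy)=(0.2847,0.9586)
solve A·x = −loads:
  F[0-1] = +26.4341 N (tension)
  F[0-2] = -494.5553 N (compression)
  F[1-2] = -27.7813 N (compression)
  F[1-3] = +15.4103 N (tension)
  F[2-3] = +27.7884 N (tension)
  F[2-4] = -510.0274 N (compression)
  F[3-4] = -27.0774 N (compression)
  F[3-5] = +31.3493 N (tension)
  F[4-5] = -1820.3102 N (compression)
  Rx@0 = +486.9300 N
  Ry@0 = -25.3103 N
  Ry@4 = +1770.7603 N

-27.077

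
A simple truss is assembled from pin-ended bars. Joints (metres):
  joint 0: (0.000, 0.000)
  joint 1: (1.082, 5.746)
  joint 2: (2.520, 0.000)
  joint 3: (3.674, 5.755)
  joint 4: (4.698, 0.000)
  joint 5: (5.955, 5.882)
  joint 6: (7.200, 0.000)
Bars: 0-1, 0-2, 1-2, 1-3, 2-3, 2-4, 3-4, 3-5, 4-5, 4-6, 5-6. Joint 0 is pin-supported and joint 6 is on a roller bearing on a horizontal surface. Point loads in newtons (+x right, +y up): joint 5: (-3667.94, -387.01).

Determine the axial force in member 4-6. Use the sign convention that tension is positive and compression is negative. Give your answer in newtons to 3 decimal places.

-566.497

N=7 nodes, M=11 members, R=3 reactions → 2N=14, M+R=14
member 0 (0-1): L=5.8470, (cx,cy)=(0.1851,0.9827)
member 1 (0-2): L=2.5200, (cx,cy)=(1.0000,0.0000)
member 2 (1-2): L=5.9232, (cx,cy)=(0.2428,-0.9701)
member 3 (1-3): L=2.5920, (cx,cy)=(1.0000,0.0035)
member 4 (2-3): L=5.8696, (cx,cy)=(0.1966,0.9805)
member 5 (2-4): L=2.1780, (cx,cy)=(1.0000,0.0000)
member 6 (3-4): L=5.8454, (cx,cy)=(0.1752,-0.9845)
member 7 (3-5): L=2.2845, (cx,cy)=(0.9985,0.0556)
member 8 (4-5): L=6.0148, (cx,cy)=(0.2090,0.9779)
member 9 (4-6): L=2.5020, (cx,cy)=(1.0000,0.0000)
member 10 (5-6): L=6.0123, (cx,cy)=(0.2071,-0.9783)
solve A·x = −loads:
  F[0-1] = -3117.2631 N (compression)
  F[0-2] = -3091.0823 N (compression)
  F[1-2] = +3153.0942 N (tension)
  F[1-3] = -1342.3550 N (compression)
  F[2-3] = -3119.6513 N (compression)
  F[2-4] = -1712.2461 N (compression)
  F[3-4] = +2971.5035 N (tension)
  F[3-5] = -2480.0793 N (compression)
  F[4-5] = -2991.6106 N (compression)
  F[4-6] = -566.4969 N (compression)
  F[5-6] = +2735.7100 N (tension)
  Rx@0 = +3667.9400 N
  Ry@0 = +3063.4237 N
  Ry@6 = -2676.4137 N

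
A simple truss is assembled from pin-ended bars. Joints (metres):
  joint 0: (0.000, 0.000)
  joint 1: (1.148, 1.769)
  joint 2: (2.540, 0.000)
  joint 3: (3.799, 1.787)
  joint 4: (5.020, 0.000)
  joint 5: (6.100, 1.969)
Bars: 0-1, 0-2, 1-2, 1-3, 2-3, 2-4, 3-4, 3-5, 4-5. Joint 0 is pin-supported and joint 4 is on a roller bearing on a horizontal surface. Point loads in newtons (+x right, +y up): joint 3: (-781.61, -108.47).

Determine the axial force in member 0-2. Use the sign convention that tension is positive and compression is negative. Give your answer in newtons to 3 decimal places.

N=6 nodes, M=9 members, R=3 reactions → 2N=12, M+R=12
member 0 (0-1): L=2.1089, (cx,cy)=(0.5444,0.8388)
member 1 (0-2): L=2.5400, (cx,cy)=(1.0000,0.0000)
member 2 (1-2): L=2.2510, (cx,cy)=(0.6184,-0.7859)
member 3 (1-3): L=2.6511, (cx,cy)=(1.0000,0.0068)
member 4 (2-3): L=2.1860, (cx,cy)=(0.5759,0.8175)
member 5 (2-4): L=2.4800, (cx,cy)=(1.0000,0.0000)
member 6 (3-4): L=2.1643, (cx,cy)=(0.5642,-0.8257)
member 7 (3-5): L=2.3082, (cx,cy)=(0.9969,0.0788)
member 8 (4-5): L=2.2457, (cx,cy)=(0.4809,0.8768)
solve A·x = −loads:
  F[0-1] = -363.1393 N (compression)
  F[0-2] = -583.9273 N (compression)
  F[1-2] = +383.8585 N (tension)
  F[1-3] = -435.0671 N (compression)
  F[2-3] = -369.0128 N (compression)
  F[2-4] = -134.0212 N (compression)
  F[3-4] = +237.5615 N (tension)
  F[3-5] = +0.0000 N (tension)
  F[4-5] = -0.0000 N (compression)
  Rx@0 = +781.6100 N
  Ry@0 = +304.6173 N
  Ry@4 = -196.1473 N

-583.927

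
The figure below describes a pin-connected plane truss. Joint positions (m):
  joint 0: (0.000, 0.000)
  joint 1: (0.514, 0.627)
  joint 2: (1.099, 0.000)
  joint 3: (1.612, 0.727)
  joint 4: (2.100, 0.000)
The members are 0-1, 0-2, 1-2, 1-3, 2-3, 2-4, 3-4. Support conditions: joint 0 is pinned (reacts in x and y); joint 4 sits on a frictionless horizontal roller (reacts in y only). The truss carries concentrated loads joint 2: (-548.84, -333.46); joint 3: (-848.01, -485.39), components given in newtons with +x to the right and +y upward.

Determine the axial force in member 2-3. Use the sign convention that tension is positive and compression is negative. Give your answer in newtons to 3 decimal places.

N=5 nodes, M=7 members, R=3 reactions → 2N=10, M+R=10
member 0 (0-1): L=0.8108, (cx,cy)=(0.6340,0.7734)
member 1 (0-2): L=1.0990, (cx,cy)=(1.0000,0.0000)
member 2 (1-2): L=0.8575, (cx,cy)=(0.6822,-0.7312)
member 3 (1-3): L=1.1025, (cx,cy)=(0.9959,0.0907)
member 4 (2-3): L=0.8898, (cx,cy)=(0.5766,0.8171)
member 5 (2-4): L=1.0010, (cx,cy)=(1.0000,0.0000)
member 6 (3-4): L=0.8756, (cx,cy)=(0.5573,-0.8303)
solve A·x = −loads:
  F[0-1] = -730.9961 N (compression)
  F[0-2] = -933.4158 N (compression)
  F[1-2] = +659.4089 N (tension)
  F[1-3] = -917.0586 N (compression)
  F[2-3] = -181.9705 N (compression)
  F[2-4] = +170.1840 N (tension)
  F[3-4] = -305.3543 N (compression)
  Rx@0 = +1396.8500 N
  Ry@0 = +565.3176 N
  Ry@4 = +253.5324 N

-181.971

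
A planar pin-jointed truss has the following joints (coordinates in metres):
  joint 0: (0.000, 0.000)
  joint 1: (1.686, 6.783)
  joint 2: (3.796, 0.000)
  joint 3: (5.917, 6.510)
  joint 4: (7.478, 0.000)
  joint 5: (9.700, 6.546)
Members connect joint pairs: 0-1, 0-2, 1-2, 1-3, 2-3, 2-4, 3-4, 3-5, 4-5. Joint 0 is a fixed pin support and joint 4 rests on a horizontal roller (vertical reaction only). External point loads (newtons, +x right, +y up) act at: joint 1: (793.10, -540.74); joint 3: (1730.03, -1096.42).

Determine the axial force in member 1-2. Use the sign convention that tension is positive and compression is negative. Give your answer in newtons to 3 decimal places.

N=6 nodes, M=9 members, R=3 reactions → 2N=12, M+R=12
member 0 (0-1): L=6.9894, (cx,cy)=(0.2412,0.9705)
member 1 (0-2): L=3.7960, (cx,cy)=(1.0000,0.0000)
member 2 (1-2): L=7.1036, (cx,cy)=(0.2970,-0.9549)
member 3 (1-3): L=4.2398, (cx,cy)=(0.9979,-0.0644)
member 4 (2-3): L=6.8468, (cx,cy)=(0.3098,0.9508)
member 5 (2-4): L=3.6820, (cx,cy)=(1.0000,0.0000)
member 6 (3-4): L=6.6945, (cx,cy)=(0.2332,-0.9724)
member 7 (3-5): L=3.7832, (cx,cy)=(1.0000,0.0095)
member 8 (4-5): L=6.9128, (cx,cy)=(0.3214,0.9469)
solve A·x = −loads:
  F[0-1] = +1625.7865 N (tension)
  F[0-2] = +2130.9537 N (tension)
  F[1-2] = -2236.4473 N (compression)
  F[1-3] = +263.9211 N (tension)
  F[2-3] = +2245.9947 N (tension)
  F[2-4] = +770.8934 N (tension)
  F[3-4] = -3306.0695 N (compression)
  F[3-5] = +0.0000 N (tension)
  F[4-5] = -0.0000 N (compression)
  Rx@0 = -2523.1300 N
  Ry@0 = -1577.7768 N
  Ry@4 = +3214.9368 N

-2236.447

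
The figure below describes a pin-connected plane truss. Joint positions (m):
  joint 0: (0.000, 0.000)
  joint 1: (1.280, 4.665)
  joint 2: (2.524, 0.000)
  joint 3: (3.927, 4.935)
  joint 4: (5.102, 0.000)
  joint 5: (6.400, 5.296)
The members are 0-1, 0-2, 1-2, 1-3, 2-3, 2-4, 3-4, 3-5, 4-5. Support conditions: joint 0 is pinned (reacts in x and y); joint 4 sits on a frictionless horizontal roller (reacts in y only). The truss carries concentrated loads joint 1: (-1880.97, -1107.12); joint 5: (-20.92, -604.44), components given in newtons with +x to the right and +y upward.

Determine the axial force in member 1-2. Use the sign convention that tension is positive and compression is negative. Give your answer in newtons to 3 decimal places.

1445.069

N=6 nodes, M=9 members, R=3 reactions → 2N=12, M+R=12
member 0 (0-1): L=4.8374, (cx,cy)=(0.2646,0.9644)
member 1 (0-2): L=2.5240, (cx,cy)=(1.0000,0.0000)
member 2 (1-2): L=4.8280, (cx,cy)=(0.2577,-0.9662)
member 3 (1-3): L=2.6607, (cx,cy)=(0.9948,0.1015)
member 4 (2-3): L=5.1306, (cx,cy)=(0.2735,0.9619)
member 5 (2-4): L=2.5780, (cx,cy)=(1.0000,0.0000)
member 6 (3-4): L=5.0730, (cx,cy)=(0.2316,-0.9728)
member 7 (3-5): L=2.4992, (cx,cy)=(0.9895,0.1444)
member 8 (4-5): L=5.4527, (cx,cy)=(0.2380,0.9713)
solve A·x = −loads:
  F[0-1] = -2506.5020 N (compression)
  F[0-2] = -1238.6598 N (compression)
  F[1-2] = +1445.0688 N (tension)
  F[1-3] = +849.7861 N (tension)
  F[2-3] = -1451.6060 N (compression)
  F[2-4] = -469.3641 N (compression)
  F[3-4] = +1366.4632 N (tension)
  F[3-5] = +133.3416 N (tension)
  F[4-5] = -642.1601 N (compression)
  Rx@0 = +1901.8900 N
  Ry@0 = +2417.1632 N
  Ry@4 = -705.6032 N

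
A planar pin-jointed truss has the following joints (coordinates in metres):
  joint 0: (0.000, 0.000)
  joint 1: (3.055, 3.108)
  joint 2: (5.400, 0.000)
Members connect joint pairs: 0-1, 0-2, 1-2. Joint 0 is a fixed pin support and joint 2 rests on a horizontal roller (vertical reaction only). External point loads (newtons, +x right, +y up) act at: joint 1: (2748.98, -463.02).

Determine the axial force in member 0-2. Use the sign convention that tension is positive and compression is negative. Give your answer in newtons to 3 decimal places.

1391.412

N=3 nodes, M=3 members, R=3 reactions → 2N=6, M+R=6
member 0 (0-1): L=4.3581, (cx,cy)=(0.7010,0.7132)
member 1 (0-2): L=5.4000, (cx,cy)=(1.0000,0.0000)
member 2 (1-2): L=3.8934, (cx,cy)=(0.6023,-0.7983)
solve A·x = −loads:
  F[0-1] = +1936.6165 N (tension)
  F[0-2] = +1391.4119 N (tension)
  F[1-2] = -2310.1687 N (compression)
  Rx@0 = -2748.9800 N
  Ry@0 = -1381.1200 N
  Ry@2 = +1844.1400 N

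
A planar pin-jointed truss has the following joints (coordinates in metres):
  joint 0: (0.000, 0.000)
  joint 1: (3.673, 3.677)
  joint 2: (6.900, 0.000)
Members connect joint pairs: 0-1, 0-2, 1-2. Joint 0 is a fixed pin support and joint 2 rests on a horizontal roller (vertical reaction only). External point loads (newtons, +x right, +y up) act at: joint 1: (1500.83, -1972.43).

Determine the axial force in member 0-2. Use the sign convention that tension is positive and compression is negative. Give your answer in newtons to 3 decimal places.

1623.375

N=3 nodes, M=3 members, R=3 reactions → 2N=6, M+R=6
member 0 (0-1): L=5.1972, (cx,cy)=(0.7067,0.7075)
member 1 (0-2): L=6.9000, (cx,cy)=(1.0000,0.0000)
member 2 (1-2): L=4.8922, (cx,cy)=(0.6596,-0.7516)
solve A·x = −loads:
  F[0-1] = -173.3989 N (compression)
  F[0-2] = +1623.3748 N (tension)
  F[1-2] = -2461.0825 N (compression)
  Rx@0 = -1500.8300 N
  Ry@0 = +122.6782 N
  Ry@2 = +1849.7518 N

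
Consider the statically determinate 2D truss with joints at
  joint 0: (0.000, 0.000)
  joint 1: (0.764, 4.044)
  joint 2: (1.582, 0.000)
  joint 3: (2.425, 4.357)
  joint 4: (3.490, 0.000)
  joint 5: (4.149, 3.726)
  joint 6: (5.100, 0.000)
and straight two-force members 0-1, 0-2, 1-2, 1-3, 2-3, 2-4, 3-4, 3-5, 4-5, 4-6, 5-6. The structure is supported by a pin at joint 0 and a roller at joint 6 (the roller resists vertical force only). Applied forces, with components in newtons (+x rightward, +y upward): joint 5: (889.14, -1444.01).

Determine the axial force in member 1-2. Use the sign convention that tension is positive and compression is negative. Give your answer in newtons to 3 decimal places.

N=7 nodes, M=11 members, R=3 reactions → 2N=14, M+R=14
member 0 (0-1): L=4.1155, (cx,cy)=(0.1856,0.9826)
member 1 (0-2): L=1.5820, (cx,cy)=(1.0000,0.0000)
member 2 (1-2): L=4.1259, (cx,cy)=(0.1983,-0.9801)
member 3 (1-3): L=1.6902, (cx,cy)=(0.9827,0.1852)
member 4 (2-3): L=4.4378, (cx,cy)=(0.1900,0.9818)
member 5 (2-4): L=1.9080, (cx,cy)=(1.0000,0.0000)
member 6 (3-4): L=4.4853, (cx,cy)=(0.2374,-0.9714)
member 7 (3-5): L=1.8358, (cx,cy)=(0.9391,-0.3437)
member 8 (4-5): L=3.7838, (cx,cy)=(0.1742,0.9847)
member 9 (4-6): L=1.6100, (cx,cy)=(1.0000,0.0000)
member 10 (5-6): L=3.8454, (cx,cy)=(0.2473,-0.9689)
solve A·x = −loads:
  F[0-1] = +387.0576 N (tension)
  F[0-2] = +817.2874 N (tension)
  F[1-2] = -360.4780 N (compression)
  F[1-3] = +145.8433 N (tension)
  F[2-3] = +359.8749 N (tension)
  F[2-4] = +677.4577 N (tension)
  F[3-4] = -517.5922 N (compression)
  F[3-5] = +356.2879 N (tension)
  F[4-5] = +510.5931 N (tension)
  F[4-6] = +465.6326 N (tension)
  F[5-6] = -1882.8249 N (compression)
  Rx@0 = -889.1400 N
  Ry@0 = -380.3298 N
  Ry@6 = +1824.3398 N

-360.478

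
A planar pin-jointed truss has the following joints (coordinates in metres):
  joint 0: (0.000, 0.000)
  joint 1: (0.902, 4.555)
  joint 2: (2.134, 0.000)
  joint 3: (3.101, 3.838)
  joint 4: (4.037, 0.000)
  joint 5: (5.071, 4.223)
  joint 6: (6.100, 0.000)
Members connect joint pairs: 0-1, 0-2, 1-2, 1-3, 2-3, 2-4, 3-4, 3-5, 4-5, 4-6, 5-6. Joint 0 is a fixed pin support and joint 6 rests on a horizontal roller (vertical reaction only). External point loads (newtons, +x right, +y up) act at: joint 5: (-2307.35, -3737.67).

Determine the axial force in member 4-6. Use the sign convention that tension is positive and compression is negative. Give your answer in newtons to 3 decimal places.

367.887

N=7 nodes, M=11 members, R=3 reactions → 2N=14, M+R=14
member 0 (0-1): L=4.6435, (cx,cy)=(0.1943,0.9810)
member 1 (0-2): L=2.1340, (cx,cy)=(1.0000,0.0000)
member 2 (1-2): L=4.7187, (cx,cy)=(0.2611,-0.9653)
member 3 (1-3): L=2.3129, (cx,cy)=(0.9507,-0.3100)
member 4 (2-3): L=3.9579, (cx,cy)=(0.2443,0.9697)
member 5 (2-4): L=1.9030, (cx,cy)=(1.0000,0.0000)
member 6 (3-4): L=3.9505, (cx,cy)=(0.2369,-0.9715)
member 7 (3-5): L=2.0073, (cx,cy)=(0.9814,0.1918)
member 8 (4-5): L=4.3477, (cx,cy)=(0.2378,0.9713)
member 9 (4-6): L=2.0630, (cx,cy)=(1.0000,0.0000)
member 10 (5-6): L=4.3466, (cx,cy)=(0.2367,-0.9716)
solve A·x = −loads:
  F[0-1] = -2271.1304 N (compression)
  F[0-2] = -1866.1781 N (compression)
  F[1-2] = +2694.5693 N (tension)
  F[1-3] = -1204.0101 N (compression)
  F[2-3] = -2682.3964 N (compression)
  F[2-4] = -507.2921 N (compression)
  F[3-4] = +1843.2163 N (tension)
  F[3-5] = -2279.0912 N (compression)
  F[4-5] = -1843.6297 N (compression)
  F[4-6] = +367.8866 N (tension)
  F[5-6] = -1553.9753 N (compression)
  Rx@0 = +2307.3500 N
  Ry@0 = +2227.8691 N
  Ry@6 = +1509.8009 N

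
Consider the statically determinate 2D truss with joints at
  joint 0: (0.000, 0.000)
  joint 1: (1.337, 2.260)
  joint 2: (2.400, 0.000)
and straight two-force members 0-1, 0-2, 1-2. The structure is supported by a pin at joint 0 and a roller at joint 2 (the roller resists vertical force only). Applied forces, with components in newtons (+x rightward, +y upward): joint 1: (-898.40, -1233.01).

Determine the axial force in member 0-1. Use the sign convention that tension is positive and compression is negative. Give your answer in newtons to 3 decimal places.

-1617.480

N=3 nodes, M=3 members, R=3 reactions → 2N=6, M+R=6
member 0 (0-1): L=2.6259, (cx,cy)=(0.5092,0.8607)
member 1 (0-2): L=2.4000, (cx,cy)=(1.0000,0.0000)
member 2 (1-2): L=2.4975, (cx,cy)=(0.4256,-0.9049)
solve A·x = −loads:
  F[0-1] = -1617.4796 N (compression)
  F[0-2] = -74.8352 N (compression)
  F[1-2] = +175.8249 N (tension)
  Rx@0 = +898.4000 N
  Ry@0 = +1392.1140 N
  Ry@2 = -159.1040 N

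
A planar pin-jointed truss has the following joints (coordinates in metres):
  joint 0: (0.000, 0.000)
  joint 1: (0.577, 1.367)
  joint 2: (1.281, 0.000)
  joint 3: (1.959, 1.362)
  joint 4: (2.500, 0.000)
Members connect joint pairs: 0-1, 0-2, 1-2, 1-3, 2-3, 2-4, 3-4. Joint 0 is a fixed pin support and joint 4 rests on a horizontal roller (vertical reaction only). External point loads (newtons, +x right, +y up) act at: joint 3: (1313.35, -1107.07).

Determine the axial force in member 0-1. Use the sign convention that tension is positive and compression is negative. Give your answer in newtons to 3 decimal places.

N=5 nodes, M=7 members, R=3 reactions → 2N=10, M+R=10
member 0 (0-1): L=1.4838, (cx,cy)=(0.3889,0.9213)
member 1 (0-2): L=1.2810, (cx,cy)=(1.0000,0.0000)
member 2 (1-2): L=1.5376, (cx,cy)=(0.4578,-0.8890)
member 3 (1-3): L=1.3820, (cx,cy)=(1.0000,-0.0036)
member 4 (2-3): L=1.5214, (cx,cy)=(0.4456,0.8952)
member 5 (2-4): L=1.2190, (cx,cy)=(1.0000,0.0000)
member 6 (3-4): L=1.4655, (cx,cy)=(0.3692,-0.9294)
solve A·x = −loads:
  F[0-1] = +516.6037 N (tension)
  F[0-2] = +1112.4581 N (tension)
  F[1-2] = -537.1690 N (compression)
  F[1-3] = +446.8363 N (tension)
  F[2-3] = +533.4584 N (tension)
  F[2-4] = +628.7886 N (tension)
  F[3-4] = -1703.3220 N (compression)
  Rx@0 = -1313.3500 N
  Ry@0 = -475.9431 N
  Ry@4 = +1583.0131 N

516.604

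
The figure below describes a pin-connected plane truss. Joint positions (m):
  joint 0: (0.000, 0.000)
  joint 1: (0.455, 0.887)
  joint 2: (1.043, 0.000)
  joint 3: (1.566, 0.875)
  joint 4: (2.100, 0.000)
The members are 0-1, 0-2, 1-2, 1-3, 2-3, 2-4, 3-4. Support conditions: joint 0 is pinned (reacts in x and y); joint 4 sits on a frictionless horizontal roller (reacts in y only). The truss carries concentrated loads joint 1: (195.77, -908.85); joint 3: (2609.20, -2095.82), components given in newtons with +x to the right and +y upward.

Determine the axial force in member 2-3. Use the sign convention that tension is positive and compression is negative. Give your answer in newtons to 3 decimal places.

N=5 nodes, M=7 members, R=3 reactions → 2N=10, M+R=10
member 0 (0-1): L=0.9969, (cx,cy)=(0.4564,0.8898)
member 1 (0-2): L=1.0430, (cx,cy)=(1.0000,0.0000)
member 2 (1-2): L=1.0642, (cx,cy)=(0.5525,-0.8335)
member 3 (1-3): L=1.1111, (cx,cy)=(0.9999,-0.0108)
member 4 (2-3): L=1.0194, (cx,cy)=(0.5131,0.8584)
member 5 (2-4): L=1.0570, (cx,cy)=(1.0000,0.0000)
member 6 (3-4): L=1.0251, (cx,cy)=(0.5209,-0.8536)
solve A·x = −loads:
  F[0-1] = -84.3070 N (compression)
  F[0-2] = +2843.4493 N (tension)
  F[1-2] = -1004.5693 N (compression)
  F[1-3] = +320.8240 N (tension)
  F[2-3] = +975.4698 N (tension)
  F[2-4] = +1787.9276 N (tension)
  F[3-4] = -3432.1382 N (compression)
  Rx@0 = -2804.9700 N
  Ry@0 = +75.0134 N
  Ry@4 = +2929.6566 N

975.470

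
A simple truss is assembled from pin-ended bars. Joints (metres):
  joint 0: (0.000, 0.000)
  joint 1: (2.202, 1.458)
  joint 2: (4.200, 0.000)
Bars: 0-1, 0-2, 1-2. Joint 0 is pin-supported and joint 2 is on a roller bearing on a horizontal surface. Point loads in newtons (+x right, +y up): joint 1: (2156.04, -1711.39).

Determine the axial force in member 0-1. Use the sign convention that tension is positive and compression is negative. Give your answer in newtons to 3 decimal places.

-118.967

N=3 nodes, M=3 members, R=3 reactions → 2N=6, M+R=6
member 0 (0-1): L=2.6409, (cx,cy)=(0.8338,0.5521)
member 1 (0-2): L=4.2000, (cx,cy)=(1.0000,0.0000)
member 2 (1-2): L=2.4734, (cx,cy)=(0.8078,-0.5895)
solve A·x = −loads:
  F[0-1] = -118.9669 N (compression)
  F[0-2] = +2255.2339 N (tension)
  F[1-2] = -2791.8534 N (compression)
  Rx@0 = -2156.0400 N
  Ry@0 = +65.6788 N
  Ry@2 = +1645.7112 N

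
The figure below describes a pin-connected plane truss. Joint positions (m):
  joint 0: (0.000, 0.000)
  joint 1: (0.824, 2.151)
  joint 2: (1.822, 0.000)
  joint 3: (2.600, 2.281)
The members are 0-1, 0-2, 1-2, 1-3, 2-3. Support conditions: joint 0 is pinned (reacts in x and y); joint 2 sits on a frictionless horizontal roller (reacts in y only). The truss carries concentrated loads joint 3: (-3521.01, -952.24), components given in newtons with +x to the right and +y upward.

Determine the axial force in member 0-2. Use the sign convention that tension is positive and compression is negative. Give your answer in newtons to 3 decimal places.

-1988.157

N=4 nodes, M=5 members, R=3 reactions → 2N=8, M+R=8
member 0 (0-1): L=2.3034, (cx,cy)=(0.3577,0.9338)
member 1 (0-2): L=1.8220, (cx,cy)=(1.0000,0.0000)
member 2 (1-2): L=2.3712, (cx,cy)=(0.4209,-0.9071)
member 3 (1-3): L=1.7808, (cx,cy)=(0.9973,0.0730)
member 4 (2-3): L=2.4100, (cx,cy)=(0.3228,0.9465)
solve A·x = −loads:
  F[0-1] = -4284.9707 N (compression)
  F[0-2] = -1988.1568 N (compression)
  F[1-2] = +4146.6131 N (tension)
  F[1-3] = -3286.8328 N (compression)
  F[2-3] = -752.5842 N (compression)
  Rx@0 = +3521.0100 N
  Ry@0 = +4001.4166 N
  Ry@2 = -3049.1766 N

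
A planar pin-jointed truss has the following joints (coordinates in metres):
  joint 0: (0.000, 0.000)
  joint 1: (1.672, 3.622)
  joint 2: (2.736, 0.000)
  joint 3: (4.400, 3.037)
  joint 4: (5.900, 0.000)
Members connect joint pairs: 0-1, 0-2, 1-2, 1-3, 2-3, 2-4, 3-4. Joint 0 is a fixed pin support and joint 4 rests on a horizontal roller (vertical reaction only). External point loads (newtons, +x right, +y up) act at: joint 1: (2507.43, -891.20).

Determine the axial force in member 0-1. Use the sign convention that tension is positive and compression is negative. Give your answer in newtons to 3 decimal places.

991.997

N=5 nodes, M=7 members, R=3 reactions → 2N=10, M+R=10
member 0 (0-1): L=3.9893, (cx,cy)=(0.4191,0.9079)
member 1 (0-2): L=2.7360, (cx,cy)=(1.0000,0.0000)
member 2 (1-2): L=3.7750, (cx,cy)=(0.2819,-0.9595)
member 3 (1-3): L=2.7900, (cx,cy)=(0.9778,-0.2097)
member 4 (2-3): L=3.4630, (cx,cy)=(0.4805,0.8770)
member 5 (2-4): L=3.1640, (cx,cy)=(1.0000,0.0000)
member 6 (3-4): L=3.3872, (cx,cy)=(0.4428,-0.8966)
solve A·x = −loads:
  F[0-1] = +991.9972 N (tension)
  F[0-2] = +2091.6624 N (tension)
  F[1-2] = -1494.2115 N (compression)
  F[1-3] = -1708.4960 N (compression)
  F[2-3] = +1634.7222 N (tension)
  F[2-4] = +885.0168 N (tension)
  F[3-4] = -1998.5073 N (compression)
  Rx@0 = -2507.4300 N
  Ry@0 = -900.6640 N
  Ry@4 = +1791.8640 N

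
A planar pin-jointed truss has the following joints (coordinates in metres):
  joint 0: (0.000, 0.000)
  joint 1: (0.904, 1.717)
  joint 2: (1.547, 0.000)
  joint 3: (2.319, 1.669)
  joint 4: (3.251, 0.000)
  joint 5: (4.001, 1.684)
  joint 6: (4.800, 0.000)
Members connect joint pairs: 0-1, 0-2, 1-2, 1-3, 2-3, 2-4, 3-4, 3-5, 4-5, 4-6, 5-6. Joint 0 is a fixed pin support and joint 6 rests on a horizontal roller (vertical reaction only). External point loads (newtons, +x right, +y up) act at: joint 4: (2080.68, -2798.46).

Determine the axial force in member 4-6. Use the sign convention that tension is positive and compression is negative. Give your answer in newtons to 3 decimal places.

899.290

N=7 nodes, M=11 members, R=3 reactions → 2N=14, M+R=14
member 0 (0-1): L=1.9404, (cx,cy)=(0.4659,0.8849)
member 1 (0-2): L=1.5470, (cx,cy)=(1.0000,0.0000)
member 2 (1-2): L=1.8334, (cx,cy)=(0.3507,-0.9365)
member 3 (1-3): L=1.4158, (cx,cy)=(0.9994,-0.0339)
member 4 (2-3): L=1.8389, (cx,cy)=(0.4198,0.9076)
member 5 (2-4): L=1.7040, (cx,cy)=(1.0000,0.0000)
member 6 (3-4): L=1.9116, (cx,cy)=(0.4876,-0.8731)
member 7 (3-5): L=1.6821, (cx,cy)=(1.0000,0.0089)
member 8 (4-5): L=1.8435, (cx,cy)=(0.4068,0.9135)
member 9 (4-6): L=1.5490, (cx,cy)=(1.0000,0.0000)
member 10 (5-6): L=1.8639, (cx,cy)=(0.4287,-0.9035)
solve A·x = −loads:
  F[0-1] = -1020.6082 N (compression)
  F[0-2] = +2556.1547 N (tension)
  F[1-2] = +994.1880 N (tension)
  F[1-3] = -824.6154 N (compression)
  F[2-3] = -1025.8197 N (compression)
  F[2-4] = +3335.4776 N (tension)
  F[3-4] = +1016.4729 N (tension)
  F[3-5] = -1750.4503 N (compression)
  F[4-5] = +2091.9402 N (tension)
  F[4-6] = +899.2895 N (tension)
  F[5-6] = -2097.8949 N (compression)
  Rx@0 = -2080.6800 N
  Ry@0 = +903.0864 N
  Ry@6 = +1895.3736 N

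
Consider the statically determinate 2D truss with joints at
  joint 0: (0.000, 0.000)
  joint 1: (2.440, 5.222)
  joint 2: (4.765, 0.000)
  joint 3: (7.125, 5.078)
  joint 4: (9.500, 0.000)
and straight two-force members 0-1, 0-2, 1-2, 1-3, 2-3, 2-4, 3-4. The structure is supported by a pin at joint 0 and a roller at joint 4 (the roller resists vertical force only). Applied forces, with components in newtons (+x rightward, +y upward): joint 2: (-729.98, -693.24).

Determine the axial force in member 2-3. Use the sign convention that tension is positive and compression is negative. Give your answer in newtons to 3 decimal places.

N=5 nodes, M=7 members, R=3 reactions → 2N=10, M+R=10
member 0 (0-1): L=5.7639, (cx,cy)=(0.4233,0.9060)
member 1 (0-2): L=4.7650, (cx,cy)=(1.0000,0.0000)
member 2 (1-2): L=5.7162, (cx,cy)=(0.4067,-0.9135)
member 3 (1-3): L=4.6872, (cx,cy)=(0.9995,-0.0307)
member 4 (2-3): L=5.5996, (cx,cy)=(0.4215,0.9068)
member 5 (2-4): L=4.7350, (cx,cy)=(1.0000,0.0000)
member 6 (3-4): L=5.6060, (cx,cy)=(0.4237,-0.9058)
solve A·x = −loads:
  F[0-1] = -381.3834 N (compression)
  F[0-2] = -568.5319 N (compression)
  F[1-2] = +388.9802 N (tension)
  F[1-3] = -319.8124 N (compression)
  F[2-3] = +372.5975 N (tension)
  F[2-4] = +162.6274 N (tension)
  F[3-4] = -383.8660 N (compression)
  Rx@0 = +729.9800 N
  Ry@0 = +345.5254 N
  Ry@4 = +347.7146 N

372.598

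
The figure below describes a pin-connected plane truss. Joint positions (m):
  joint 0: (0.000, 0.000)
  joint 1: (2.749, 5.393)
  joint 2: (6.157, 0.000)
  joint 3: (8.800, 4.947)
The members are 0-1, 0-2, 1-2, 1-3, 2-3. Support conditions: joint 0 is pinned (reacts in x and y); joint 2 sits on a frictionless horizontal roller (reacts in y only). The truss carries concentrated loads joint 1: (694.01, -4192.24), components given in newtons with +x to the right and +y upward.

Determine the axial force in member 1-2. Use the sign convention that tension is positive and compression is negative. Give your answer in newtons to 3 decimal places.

N=4 nodes, M=5 members, R=3 reactions → 2N=8, M+R=8
member 0 (0-1): L=6.0532, (cx,cy)=(0.4541,0.8909)
member 1 (0-2): L=6.1570, (cx,cy)=(1.0000,0.0000)
member 2 (1-2): L=6.3796, (cx,cy)=(0.5342,-0.8454)
member 3 (1-3): L=6.0674, (cx,cy)=(0.9973,-0.0735)
member 4 (2-3): L=5.6088, (cx,cy)=(0.4712,0.8820)
solve A·x = −loads:
  F[0-1] = -1922.2368 N (compression)
  F[0-2] = +1566.9719 N (tension)
  F[1-2] = -2933.2767 N (compression)
  F[1-3] = -0.0000 N (compression)
  F[2-3] = +0.0000 N (tension)
  Rx@0 = -694.0100 N
  Ry@0 = +1712.5805 N
  Ry@2 = +2479.6595 N

-2933.277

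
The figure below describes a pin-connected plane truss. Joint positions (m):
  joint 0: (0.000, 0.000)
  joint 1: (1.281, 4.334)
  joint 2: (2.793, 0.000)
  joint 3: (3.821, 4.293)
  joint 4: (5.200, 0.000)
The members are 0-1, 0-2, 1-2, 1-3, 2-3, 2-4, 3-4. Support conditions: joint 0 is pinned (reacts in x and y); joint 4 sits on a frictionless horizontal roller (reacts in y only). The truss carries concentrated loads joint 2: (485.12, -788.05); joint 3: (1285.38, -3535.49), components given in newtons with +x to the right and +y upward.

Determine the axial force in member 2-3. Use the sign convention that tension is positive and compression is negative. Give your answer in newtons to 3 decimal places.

N=5 nodes, M=7 members, R=3 reactions → 2N=10, M+R=10
member 0 (0-1): L=4.5193, (cx,cy)=(0.2834,0.9590)
member 1 (0-2): L=2.7930, (cx,cy)=(1.0000,0.0000)
member 2 (1-2): L=4.5902, (cx,cy)=(0.3294,-0.9442)
member 3 (1-3): L=2.5403, (cx,cy)=(0.9999,-0.0161)
member 4 (2-3): L=4.4144, (cx,cy)=(0.2329,0.9725)
member 5 (2-4): L=2.4070, (cx,cy)=(1.0000,0.0000)
member 6 (3-4): L=4.5090, (cx,cy)=(0.3058,-0.9521)
solve A·x = −loads:
  F[0-1] = -251.4953 N (compression)
  F[0-2] = +1841.7858 N (tension)
  F[1-2] = +258.1088 N (tension)
  F[1-3] = -156.3270 N (compression)
  F[2-3] = +559.7351 N (tension)
  F[2-4] = +1311.3378 N (tension)
  F[3-4] = -4287.8039 N (compression)
  Rx@0 = -1770.5000 N
  Ry@0 = +241.1809 N
  Ry@4 = +4082.3591 N

559.735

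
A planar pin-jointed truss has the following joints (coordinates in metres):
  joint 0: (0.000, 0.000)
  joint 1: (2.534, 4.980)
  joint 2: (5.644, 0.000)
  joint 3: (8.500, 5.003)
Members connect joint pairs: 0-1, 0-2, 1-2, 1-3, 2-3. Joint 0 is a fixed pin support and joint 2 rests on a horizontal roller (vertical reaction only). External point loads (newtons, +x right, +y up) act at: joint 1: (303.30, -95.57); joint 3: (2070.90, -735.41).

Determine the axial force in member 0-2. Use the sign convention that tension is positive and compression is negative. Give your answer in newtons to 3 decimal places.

N=4 nodes, M=5 members, R=3 reactions → 2N=8, M+R=8
member 0 (0-1): L=5.5876, (cx,cy)=(0.4535,0.8913)
member 1 (0-2): L=5.6440, (cx,cy)=(1.0000,0.0000)
member 2 (1-2): L=5.8713, (cx,cy)=(0.5297,-0.8482)
member 3 (1-3): L=5.9660, (cx,cy)=(1.0000,0.0039)
member 4 (2-3): L=5.7608, (cx,cy)=(0.4958,0.8685)
solve A·x = −loads:
  F[0-1] = +2718.4077 N (tension)
  F[0-2] = +1141.3963 N (tension)
  F[1-2] = -2957.7604 N (compression)
  F[1-3] = +2496.2264 N (tension)
  F[2-3] = -857.8819 N (compression)
  Rx@0 = -2374.2000 N
  Ry@0 = -2422.7950 N
  Ry@2 = +3253.7750 N

1141.396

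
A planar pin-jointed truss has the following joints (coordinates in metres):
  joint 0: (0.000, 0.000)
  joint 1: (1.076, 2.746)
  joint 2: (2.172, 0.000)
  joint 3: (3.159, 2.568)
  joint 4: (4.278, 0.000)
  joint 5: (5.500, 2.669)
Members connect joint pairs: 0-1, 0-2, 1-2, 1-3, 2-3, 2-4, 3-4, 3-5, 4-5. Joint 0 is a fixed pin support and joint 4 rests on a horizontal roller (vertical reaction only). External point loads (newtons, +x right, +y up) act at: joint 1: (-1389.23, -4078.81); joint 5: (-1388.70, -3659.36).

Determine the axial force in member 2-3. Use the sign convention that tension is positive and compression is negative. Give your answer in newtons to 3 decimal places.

N=6 nodes, M=9 members, R=3 reactions → 2N=12, M+R=12
member 0 (0-1): L=2.9493, (cx,cy)=(0.3648,0.9311)
member 1 (0-2): L=2.1720, (cx,cy)=(1.0000,0.0000)
member 2 (1-2): L=2.9566, (cx,cy)=(0.3707,-0.9288)
member 3 (1-3): L=2.0906, (cx,cy)=(0.9964,-0.0851)
member 4 (2-3): L=2.7511, (cx,cy)=(0.3588,0.9334)
member 5 (2-4): L=2.1060, (cx,cy)=(1.0000,0.0000)
member 6 (3-4): L=2.8012, (cx,cy)=(0.3995,-0.9167)
member 7 (3-5): L=2.3432, (cx,cy)=(0.9991,0.0431)
member 8 (4-5): L=2.9354, (cx,cy)=(0.4163,0.9092)
solve A·x = −loads:
  F[0-1] = -4044.5287 N (compression)
  F[0-2] = -1302.3485 N (compression)
  F[1-2] = -340.7515 N (compression)
  F[1-3] = +40.1076 N (tension)
  F[2-3] = +339.0454 N (tension)
  F[2-4] = -1550.2978 N (compression)
  F[3-4] = -327.7243 N (compression)
  F[3-5] = +292.7860 N (tension)
  F[4-5] = -4038.5540 N (compression)
  Rx@0 = +2777.9300 N
  Ry@0 = +3765.7498 N
  Ry@4 = +3972.4202 N

339.045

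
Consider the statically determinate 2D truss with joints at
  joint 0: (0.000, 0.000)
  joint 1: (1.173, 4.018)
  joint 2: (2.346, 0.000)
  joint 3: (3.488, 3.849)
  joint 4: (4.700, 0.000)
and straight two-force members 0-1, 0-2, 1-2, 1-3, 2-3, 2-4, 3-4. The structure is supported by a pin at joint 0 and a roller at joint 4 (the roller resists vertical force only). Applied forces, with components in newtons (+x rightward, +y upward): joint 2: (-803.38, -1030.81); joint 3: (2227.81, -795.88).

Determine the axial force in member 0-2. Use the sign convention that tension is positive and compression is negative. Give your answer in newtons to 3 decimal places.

N=5 nodes, M=7 members, R=3 reactions → 2N=10, M+R=10
member 0 (0-1): L=4.1857, (cx,cy)=(0.2802,0.9599)
member 1 (0-2): L=2.3460, (cx,cy)=(1.0000,0.0000)
member 2 (1-2): L=4.1857, (cx,cy)=(0.2802,-0.9599)
member 3 (1-3): L=2.3212, (cx,cy)=(0.9973,-0.0728)
member 4 (2-3): L=4.0148, (cx,cy)=(0.2844,0.9587)
member 5 (2-4): L=2.3540, (cx,cy)=(1.0000,0.0000)
member 6 (3-4): L=4.0353, (cx,cy)=(0.3003,-0.9538)
solve A·x = −loads:
  F[0-1] = +1148.9546 N (tension)
  F[0-2] = +1102.4487 N (tension)
  F[1-2] = -1198.9941 N (compression)
  F[1-3] = +659.7366 N (tension)
  F[2-3] = +2275.7671 N (tension)
  F[2-4] = +922.4949 N (tension)
  F[3-4] = -3071.4151 N (compression)
  Rx@0 = -1424.4300 N
  Ry@0 = -1102.9165 N
  Ry@4 = +2929.6065 N

1102.449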